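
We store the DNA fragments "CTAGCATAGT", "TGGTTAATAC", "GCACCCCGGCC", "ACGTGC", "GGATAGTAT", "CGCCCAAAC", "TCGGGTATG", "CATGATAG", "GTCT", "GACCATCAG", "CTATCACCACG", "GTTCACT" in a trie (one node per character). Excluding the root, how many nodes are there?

92

Trace insertions, counting only characters that open a new branch:
  "CTAGCATAGT" → 10 new (C, T, A, G, C, A, T, A, G, T)
  "TGGTTAATAC" → 10 new (T, G, G, T, T, A, A, T, A, C)
  "GCACCCCGGCC" → 11 new (G, C, A, C, C, C, C, G, G, C, C)
  "ACGTGC" → 6 new (A, C, G, T, G, C)
  "GGATAGTAT" → prefix "G" already present; 8 new (G, A, T, A, G, T, A, T)
  "CGCCCAAAC" → prefix "C" already present; 8 new (G, C, C, C, A, A, A, C)
  "TCGGGTATG" → prefix "T" already present; 8 new (C, G, G, G, T, A, T, G)
  "CATGATAG" → prefix "C" already present; 7 new (A, T, G, A, T, A, G)
  "GTCT" → prefix "G" already present; 3 new (T, C, T)
  "GACCATCAG" → prefix "G" already present; 8 new (A, C, C, A, T, C, A, G)
  "CTATCACCACG" → prefix "CTA" already present; 8 new (T, C, A, C, C, A, C, G)
  "GTTCACT" → prefix "GT" already present; 5 new (T, C, A, C, T)
Total nodes = 10 + 10 + 11 + 6 + 8 + 8 + 8 + 7 + 3 + 8 + 8 + 5 = 92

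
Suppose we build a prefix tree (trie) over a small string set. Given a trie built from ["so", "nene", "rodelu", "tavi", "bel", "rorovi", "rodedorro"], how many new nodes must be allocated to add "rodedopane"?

The longest prefix of "rodedopane" already in the trie is "rodedo" (length 6).
So 10 − 6 = 4 new nodes.

4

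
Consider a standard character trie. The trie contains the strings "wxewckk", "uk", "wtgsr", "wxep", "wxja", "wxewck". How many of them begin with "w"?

Walk to "w"; the words in its subtree are exactly those with that prefix.
Words under "w": wtgsr, wxep, wxewck, wxewckk, wxja
Count: 5

5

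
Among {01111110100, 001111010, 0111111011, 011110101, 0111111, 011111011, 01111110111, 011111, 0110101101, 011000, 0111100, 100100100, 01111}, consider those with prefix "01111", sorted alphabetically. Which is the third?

011110101

Filter for "01111…" and sort: "01111", "0111100", "011110101", "011111", "011111011", "0111111", "01111110100", "0111111011", "01111110111"
The 3rd is 011110101.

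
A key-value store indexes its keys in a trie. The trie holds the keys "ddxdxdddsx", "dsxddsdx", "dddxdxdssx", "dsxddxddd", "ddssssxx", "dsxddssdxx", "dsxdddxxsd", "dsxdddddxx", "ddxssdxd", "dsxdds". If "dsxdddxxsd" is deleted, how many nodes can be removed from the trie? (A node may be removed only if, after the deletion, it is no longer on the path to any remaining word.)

4

A node on "dsxdddxxsd"'s path can go only if nothing else ends at it or branches off below it.
The suffix "xxsd" (4 nodes) is used only by "dsxdddxxsd"; the node for "dsxddd" still has the child "d", so pruning stops there.
Nodes removed: 4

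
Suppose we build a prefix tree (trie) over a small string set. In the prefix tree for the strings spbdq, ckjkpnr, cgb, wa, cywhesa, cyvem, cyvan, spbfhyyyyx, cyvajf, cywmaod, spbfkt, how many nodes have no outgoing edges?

Leaves are exactly the stored words that no other stored word extends.
Those words: "cgb", "ckjkpnr", "cyvajf", "cyvan", "cyvem", "cywhesa", "cywmaod", "spbdq", "spbfhyyyyx", "spbfkt", "wa"
Leaf count: 11

11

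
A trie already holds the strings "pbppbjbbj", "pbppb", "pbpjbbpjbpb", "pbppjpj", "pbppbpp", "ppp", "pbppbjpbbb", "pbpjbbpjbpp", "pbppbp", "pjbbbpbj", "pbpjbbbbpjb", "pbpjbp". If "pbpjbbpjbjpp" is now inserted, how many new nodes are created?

3

The longest prefix of "pbpjbbpjbjpp" already in the trie is "pbpjbbpjb" (length 9).
New nodes needed: |"pbpjbbpjbjpp"| − 9 = 12 − 9 = 3.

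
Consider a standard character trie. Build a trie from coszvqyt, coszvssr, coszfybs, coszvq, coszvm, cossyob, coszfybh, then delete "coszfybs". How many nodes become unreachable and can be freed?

1

A node on "coszfybs"'s path can go only if nothing else ends at it or branches off below it.
The suffix "s" (1 node) is used only by "coszfybs"; the node for "coszfyb" still has the child "h", so pruning stops there.
Nodes removed: 1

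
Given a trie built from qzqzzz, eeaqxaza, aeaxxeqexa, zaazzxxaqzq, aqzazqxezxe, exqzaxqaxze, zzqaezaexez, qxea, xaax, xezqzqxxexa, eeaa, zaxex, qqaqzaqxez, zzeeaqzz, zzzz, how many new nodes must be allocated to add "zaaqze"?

"zaa" is already a path in the trie; the remaining "qze" must be added.
Each of the 3 remaining characters creates one node.

3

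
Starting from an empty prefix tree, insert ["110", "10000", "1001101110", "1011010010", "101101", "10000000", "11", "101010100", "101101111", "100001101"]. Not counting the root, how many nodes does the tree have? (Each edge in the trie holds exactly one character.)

Count nodes per top-level branch (shared prefixes stored once):
  '1'-branch (10000, 10000000, 100001101, 1001101110, 101010100, 101101, 1011010010, 101101111, 11, 110): 38 nodes
Sum: 38

38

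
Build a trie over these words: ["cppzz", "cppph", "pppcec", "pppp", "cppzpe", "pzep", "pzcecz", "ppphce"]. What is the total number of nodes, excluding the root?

26

Trie structure (* marks end of a word):
(root)
├─ c
│  └─ p
│     └─ p
│        ├─ p
│        │  └─ h *
│        └─ z
│           ├─ p
│           │  └─ e *
│           └─ z *
└─ p
   ├─ p
   │  └─ p
   │     ├─ c
   │     │  └─ e
   │     │     └─ c *
   │     ├─ h
   │     │  └─ c
   │     │     └─ e *
   │     └─ p *
   └─ z
      ├─ c
      │  └─ e
      │     └─ c
      │        └─ z *
      └─ e
         └─ p *
Counting every labelled node above: 26.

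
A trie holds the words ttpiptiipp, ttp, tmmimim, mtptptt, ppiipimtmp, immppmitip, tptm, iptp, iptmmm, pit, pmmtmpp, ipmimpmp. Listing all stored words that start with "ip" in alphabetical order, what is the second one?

Words with prefix "ip", in lexicographic order: "ipmimpmp", "iptmmm", "iptp"
The 2nd is iptmmm.

iptmmm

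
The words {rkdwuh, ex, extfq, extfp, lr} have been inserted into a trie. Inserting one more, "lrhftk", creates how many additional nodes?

4

The longest prefix of "lrhftk" already in the trie is "lr" (length 2).
New nodes needed: |"lrhftk"| − 2 = 6 − 2 = 4.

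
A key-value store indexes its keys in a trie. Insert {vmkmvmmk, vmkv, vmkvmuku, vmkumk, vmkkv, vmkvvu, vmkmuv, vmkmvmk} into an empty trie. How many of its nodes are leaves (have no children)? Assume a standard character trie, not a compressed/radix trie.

7

Leaves are exactly the stored words that no other stored word extends.
Those words: "vmkkv", "vmkmuv", "vmkmvmk", "vmkmvmmk", "vmkumk", "vmkvmuku", "vmkvvu"
Leaf count: 7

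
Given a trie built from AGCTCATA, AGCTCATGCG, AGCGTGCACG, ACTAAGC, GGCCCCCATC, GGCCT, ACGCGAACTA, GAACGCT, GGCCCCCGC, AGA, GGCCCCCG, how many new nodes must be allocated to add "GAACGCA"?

1

"GAACGC" is already a path in the trie; the remaining "A" must be added.
New nodes needed: |"GAACGCA"| − 6 = 7 − 6 = 1.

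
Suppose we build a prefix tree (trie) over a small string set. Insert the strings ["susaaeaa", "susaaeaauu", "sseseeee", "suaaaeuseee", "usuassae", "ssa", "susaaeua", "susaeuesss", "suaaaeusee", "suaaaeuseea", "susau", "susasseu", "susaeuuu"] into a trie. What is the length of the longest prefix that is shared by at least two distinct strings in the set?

10

Look for the deepest trie node that still has at least two words in its subtree.
"suaaaeusee" and "suaaaeuseea" agree on "suaaaeusee" (10 characters) before diverging; nothing deeper is shared.
Longest shared-prefix length: 10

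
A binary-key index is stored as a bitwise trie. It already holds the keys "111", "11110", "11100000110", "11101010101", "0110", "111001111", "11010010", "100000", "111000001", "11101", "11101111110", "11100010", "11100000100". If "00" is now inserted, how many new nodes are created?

1

Walking "00" from the root, the first 1 characters ("0") follow existing edges; "0" is the first miss.
New nodes needed: |"00"| − 1 = 2 − 1 = 1.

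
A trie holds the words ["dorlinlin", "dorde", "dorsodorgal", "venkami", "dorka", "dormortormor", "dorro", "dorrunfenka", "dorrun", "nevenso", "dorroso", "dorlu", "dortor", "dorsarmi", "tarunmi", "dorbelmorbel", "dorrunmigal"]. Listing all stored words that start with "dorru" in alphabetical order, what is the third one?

Words with prefix "dorru", in lexicographic order: "dorrun", "dorrunfenka", "dorrunmigal"
The 3rd is dorrunmigal.

dorrunmigal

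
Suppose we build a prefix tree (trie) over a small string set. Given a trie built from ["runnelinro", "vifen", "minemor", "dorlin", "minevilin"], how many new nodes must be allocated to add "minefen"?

3

Walking "minefen" from the root, the first 4 characters ("mine") follow existing edges; "f" is the first miss.
Each of the 3 remaining characters creates one node.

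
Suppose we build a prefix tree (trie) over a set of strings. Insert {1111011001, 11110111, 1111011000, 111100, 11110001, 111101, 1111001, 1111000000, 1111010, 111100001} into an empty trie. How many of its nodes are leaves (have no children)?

8

Leaves are exactly the stored words that no other stored word extends.
Those words: "1111000000", "111100001", "11110001", "1111001", "1111010", "1111011000", "1111011001", "11110111"
Leaf count: 8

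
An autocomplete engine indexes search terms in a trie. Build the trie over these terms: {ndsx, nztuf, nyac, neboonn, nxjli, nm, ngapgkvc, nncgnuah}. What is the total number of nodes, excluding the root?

For each word, the new-node count is its length minus the longest prefix already in the trie:
  "ndsx" → 4 new (n, d, s, x)
  "nztuf" → prefix "n" already present; 4 new (z, t, u, f)
  "nyac" → prefix "n" already present; 3 new (y, a, c)
  "neboonn" → prefix "n" already present; 6 new (e, b, o, o, n, n)
  "nxjli" → prefix "n" already present; 4 new (x, j, l, i)
  "nm" → prefix "n" already present; 1 new (m)
  "ngapgkvc" → prefix "n" already present; 7 new (g, a, p, g, k, v, c)
  "nncgnuah" → prefix "n" already present; 7 new (n, c, g, n, u, a, h)
Total nodes = 4 + 4 + 3 + 6 + 4 + 1 + 7 + 7 = 36

36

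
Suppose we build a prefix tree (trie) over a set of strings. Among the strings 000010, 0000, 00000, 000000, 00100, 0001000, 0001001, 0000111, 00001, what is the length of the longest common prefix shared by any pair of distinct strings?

Equivalently: take the maximum, over all pairs, of their longest common prefix length.
"0001000" and "0001001" agree on "000100" (6 characters) before diverging; nothing deeper is shared.
Longest shared-prefix length: 6

6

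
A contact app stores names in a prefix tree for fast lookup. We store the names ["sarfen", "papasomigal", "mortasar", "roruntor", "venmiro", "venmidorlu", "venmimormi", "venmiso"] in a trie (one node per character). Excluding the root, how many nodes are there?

52

Count nodes per top-level branch (shared prefixes stored once):
  'm'-branch (mortasar): 8 nodes
  'p'-branch (papasomigal): 11 nodes
  'r'-branch (roruntor): 8 nodes
  's'-branch (sarfen): 6 nodes
  'v'-branch (venmidorlu, venmimormi, venmiro, venmiso): 19 nodes
Sum: 52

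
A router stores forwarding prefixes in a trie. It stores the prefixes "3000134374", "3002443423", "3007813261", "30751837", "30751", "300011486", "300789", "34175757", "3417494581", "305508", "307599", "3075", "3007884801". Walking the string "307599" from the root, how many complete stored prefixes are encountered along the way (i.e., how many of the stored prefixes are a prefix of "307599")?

2

Traverse "307599" character by character; count nodes along the way that are marked as word ends.
Prefixes of the query that are stored words: "3075", "307599"
Count: 2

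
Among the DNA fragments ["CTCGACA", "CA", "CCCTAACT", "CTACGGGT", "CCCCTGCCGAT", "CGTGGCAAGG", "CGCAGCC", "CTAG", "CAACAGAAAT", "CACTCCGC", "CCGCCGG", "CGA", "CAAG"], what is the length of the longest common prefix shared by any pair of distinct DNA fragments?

Equivalently: take the maximum, over all pairs, of their longest common prefix length.
"CAACAGAAAT" and "CAAG" agree on "CAA" (3 characters) before diverging; nothing deeper is shared.
Longest shared-prefix length: 3

3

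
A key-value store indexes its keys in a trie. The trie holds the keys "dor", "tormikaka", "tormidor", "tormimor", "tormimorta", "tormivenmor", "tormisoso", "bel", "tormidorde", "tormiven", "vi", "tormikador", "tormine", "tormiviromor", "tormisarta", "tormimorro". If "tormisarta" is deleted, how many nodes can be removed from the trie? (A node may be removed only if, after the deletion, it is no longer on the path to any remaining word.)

After clearing the end-marker at "tormisarta", prune upward until reaching a node still needed by another word.
The suffix "arta" (4 nodes) is used only by "tormisarta"; the node for "tormis" still has the child "o", so pruning stops there.
Nodes removed: 4

4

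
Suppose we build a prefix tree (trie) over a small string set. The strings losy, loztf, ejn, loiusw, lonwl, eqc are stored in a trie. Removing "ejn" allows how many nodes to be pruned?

2

A node on "ejn"'s path can go only if nothing else ends at it or branches off below it.
The suffix "jn" (2 nodes) is used only by "ejn"; the node for "e" still has the child "q", so pruning stops there.
Nodes removed: 2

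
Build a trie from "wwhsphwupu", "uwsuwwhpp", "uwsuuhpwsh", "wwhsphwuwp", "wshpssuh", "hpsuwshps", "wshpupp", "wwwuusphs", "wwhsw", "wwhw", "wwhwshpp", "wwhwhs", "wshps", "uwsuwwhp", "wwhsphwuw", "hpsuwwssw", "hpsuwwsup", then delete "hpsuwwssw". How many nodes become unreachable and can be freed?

2

After clearing the end-marker at "hpsuwwssw", prune upward until reaching a node still needed by another word.
The suffix "sw" (2 nodes) is used only by "hpsuwwssw"; the node for "hpsuwws" still has the child "u", so pruning stops there.
Nodes removed: 2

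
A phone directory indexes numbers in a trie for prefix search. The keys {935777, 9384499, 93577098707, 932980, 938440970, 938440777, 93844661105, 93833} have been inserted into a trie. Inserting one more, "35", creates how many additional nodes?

No existing word starts with "3", so every character of "35" needs a new node.
2 − 0 = 2 new nodes.

2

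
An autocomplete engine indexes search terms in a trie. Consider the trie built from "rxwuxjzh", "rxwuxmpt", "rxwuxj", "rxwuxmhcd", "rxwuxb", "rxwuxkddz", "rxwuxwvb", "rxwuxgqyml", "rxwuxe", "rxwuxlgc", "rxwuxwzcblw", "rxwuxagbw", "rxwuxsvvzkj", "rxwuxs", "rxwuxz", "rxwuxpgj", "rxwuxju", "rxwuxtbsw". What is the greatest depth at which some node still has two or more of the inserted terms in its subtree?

Equivalently: take the maximum, over all pairs, of their longest common prefix length.
"rxwuxj" and "rxwuxju" agree on "rxwuxj" (6 characters) before diverging; nothing deeper is shared.
Longest shared-prefix length: 6

6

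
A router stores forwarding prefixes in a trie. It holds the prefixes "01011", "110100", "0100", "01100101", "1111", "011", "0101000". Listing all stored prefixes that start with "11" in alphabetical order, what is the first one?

DFS of the "11" subtree visits, in order: "110100", "1111"
Position 1: 110100

110100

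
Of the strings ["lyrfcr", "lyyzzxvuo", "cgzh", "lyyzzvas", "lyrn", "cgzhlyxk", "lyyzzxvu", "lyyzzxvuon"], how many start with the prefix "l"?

Filter for entries beginning with "l":
Words under "l": lyrfcr, lyrn, lyyzzvas, lyyzzxvu, lyyzzxvuo, lyyzzxvuon
Count: 6

6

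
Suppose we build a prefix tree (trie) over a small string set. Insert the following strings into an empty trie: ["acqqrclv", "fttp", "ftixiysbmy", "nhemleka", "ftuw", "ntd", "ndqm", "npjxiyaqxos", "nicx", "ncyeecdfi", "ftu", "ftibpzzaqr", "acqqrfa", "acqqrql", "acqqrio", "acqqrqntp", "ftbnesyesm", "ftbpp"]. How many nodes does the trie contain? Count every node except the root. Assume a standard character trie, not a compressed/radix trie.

82

Insert word by word; a character creates a node only if that edge doesn't already exist:
  "acqqrclv" → 8 new (a, c, q, q, r, c, l, v)
  "fttp" → 4 new (f, t, t, p)
  "ftixiysbmy" → prefix "ft" already present; 8 new (i, x, i, y, s, b, m, y)
  "nhemleka" → 8 new (n, h, e, m, l, e, k, a)
  "ftuw" → prefix "ft" already present; 2 new (u, w)
  "ntd" → prefix "n" already present; 2 new (t, d)
  "ndqm" → prefix "n" already present; 3 new (d, q, m)
  "npjxiyaqxos" → prefix "n" already present; 10 new (p, j, x, i, y, a, q, x, o, s)
  "nicx" → prefix "n" already present; 3 new (i, c, x)
  "ncyeecdfi" → prefix "n" already present; 8 new (c, y, e, e, c, d, f, i)
  "ftu" → prefix "ftu" already present; 0 new (none)
  "ftibpzzaqr" → prefix "fti" already present; 7 new (b, p, z, z, a, q, r)
  "acqqrfa" → prefix "acqqr" already present; 2 new (f, a)
  "acqqrql" → prefix "acqqr" already present; 2 new (q, l)
  "acqqrio" → prefix "acqqr" already present; 2 new (i, o)
  "acqqrqntp" → prefix "acqqrq" already present; 3 new (n, t, p)
  "ftbnesyesm" → prefix "ft" already present; 8 new (b, n, e, s, y, e, s, m)
  "ftbpp" → prefix "ftb" already present; 2 new (p, p)
Total nodes = 8 + 4 + 8 + 8 + 2 + 2 + 3 + 10 + 3 + 8 + 0 + 7 + 2 + 2 + 2 + 3 + 8 + 2 = 82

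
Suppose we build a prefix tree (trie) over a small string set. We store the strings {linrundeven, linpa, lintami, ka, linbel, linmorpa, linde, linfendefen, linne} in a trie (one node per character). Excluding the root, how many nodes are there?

Trace insertions, counting only characters that open a new branch:
  "linrundeven" → 11 new (l, i, n, r, u, n, d, e, v, e, n)
  "linpa" → prefix "lin" already present; 2 new (p, a)
  "lintami" → prefix "lin" already present; 4 new (t, a, m, i)
  "ka" → 2 new (k, a)
  "linbel" → prefix "lin" already present; 3 new (b, e, l)
  "linmorpa" → prefix "lin" already present; 5 new (m, o, r, p, a)
  "linde" → prefix "lin" already present; 2 new (d, e)
  "linfendefen" → prefix "lin" already present; 8 new (f, e, n, d, e, f, e, n)
  "linne" → prefix "lin" already present; 2 new (n, e)
Total nodes = 11 + 2 + 4 + 2 + 3 + 5 + 2 + 8 + 2 = 39

39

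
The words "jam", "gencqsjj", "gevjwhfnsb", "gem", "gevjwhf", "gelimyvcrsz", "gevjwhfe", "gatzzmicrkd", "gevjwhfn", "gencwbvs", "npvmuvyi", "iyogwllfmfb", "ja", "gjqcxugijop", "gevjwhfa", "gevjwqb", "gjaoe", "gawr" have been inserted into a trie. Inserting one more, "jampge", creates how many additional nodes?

"jam" is already a path in the trie; the remaining "pge" must be added.
Each of the 3 remaining characters creates one node.

3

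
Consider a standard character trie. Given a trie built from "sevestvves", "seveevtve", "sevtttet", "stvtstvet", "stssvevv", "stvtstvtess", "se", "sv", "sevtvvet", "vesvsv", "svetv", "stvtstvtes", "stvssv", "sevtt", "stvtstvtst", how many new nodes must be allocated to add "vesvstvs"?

3

"vesvs" is already a path in the trie; the remaining "tvs" must be added.
New nodes needed: |"vesvstvs"| − 5 = 8 − 5 = 3.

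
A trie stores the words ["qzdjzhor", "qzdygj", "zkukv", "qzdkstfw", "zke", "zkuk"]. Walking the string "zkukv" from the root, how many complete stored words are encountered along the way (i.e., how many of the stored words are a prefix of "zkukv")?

2

Walk "zkukv" from the root; an end-of-word marker is hit whenever a stored word is a prefix of "zkukv".
Prefixes of the query that are stored words: "zkuk", "zkukv"
Count: 2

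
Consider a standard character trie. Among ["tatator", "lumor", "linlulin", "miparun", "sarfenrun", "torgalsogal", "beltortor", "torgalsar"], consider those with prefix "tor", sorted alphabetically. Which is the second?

torgalsogal

Filter for "tor…" and sort: "torgalsar", "torgalsogal"
Position 2: torgalsogal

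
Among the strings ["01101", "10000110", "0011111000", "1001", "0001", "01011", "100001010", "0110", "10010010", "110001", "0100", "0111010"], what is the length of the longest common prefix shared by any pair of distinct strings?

6

Look for the deepest trie node that still has at least two words in its subtree.
"100001010" and "10000110" agree on "100001" (6 characters) before diverging; nothing deeper is shared.
Longest shared-prefix length: 6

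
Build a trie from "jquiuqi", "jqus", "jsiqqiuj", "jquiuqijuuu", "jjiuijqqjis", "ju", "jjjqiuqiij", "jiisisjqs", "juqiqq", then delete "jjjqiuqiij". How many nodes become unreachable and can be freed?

A node on "jjjqiuqiij"'s path can go only if nothing else ends at it or branches off below it.
The suffix "jqiuqiij" (8 nodes) is used only by "jjjqiuqiij"; the node for "jj" still has the child "i", so pruning stops there.
Nodes removed: 8

8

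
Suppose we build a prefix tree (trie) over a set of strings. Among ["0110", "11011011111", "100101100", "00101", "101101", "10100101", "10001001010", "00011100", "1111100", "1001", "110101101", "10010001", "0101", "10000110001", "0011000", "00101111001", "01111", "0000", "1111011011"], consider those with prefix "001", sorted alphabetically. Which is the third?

Words with prefix "001", in lexicographic order: "00101", "00101111001", "0011000"
Position 3: 0011000

0011000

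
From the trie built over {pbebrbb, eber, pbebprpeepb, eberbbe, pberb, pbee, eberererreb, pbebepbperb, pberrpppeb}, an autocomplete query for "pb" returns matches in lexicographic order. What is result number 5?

Filter for "pb…" and sort: "pbebepbperb", "pbebprpeepb", "pbebrbb", "pbee", "pberb", "pberrpppeb"
The 5th is pberb.

pberb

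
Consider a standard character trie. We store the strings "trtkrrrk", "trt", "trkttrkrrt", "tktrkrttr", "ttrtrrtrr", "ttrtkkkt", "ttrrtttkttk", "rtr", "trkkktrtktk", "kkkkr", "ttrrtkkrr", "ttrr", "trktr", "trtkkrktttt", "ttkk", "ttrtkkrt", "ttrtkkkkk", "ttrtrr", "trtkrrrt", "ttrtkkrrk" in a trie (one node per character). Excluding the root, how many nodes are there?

81

Count nodes per top-level branch (shared prefixes stored once):
  'k'-branch (kkkkr): 5 nodes
  'r'-branch (rtr): 3 nodes
  't'-branch (tktrkrttr, trkkktrtktk, trktr, trkttrkrrt, trt, trtkkrktttt, trtkrrrk, trtkrrrt, ttkk, ttrr, ttrrtkkrr, ttrrtttkttk, ttrtkkkkk, ttrtkkkt, ttrtkkrrk, ttrtkkrt, ttrtrr, ttrtrrtrr): 73 nodes
Sum: 81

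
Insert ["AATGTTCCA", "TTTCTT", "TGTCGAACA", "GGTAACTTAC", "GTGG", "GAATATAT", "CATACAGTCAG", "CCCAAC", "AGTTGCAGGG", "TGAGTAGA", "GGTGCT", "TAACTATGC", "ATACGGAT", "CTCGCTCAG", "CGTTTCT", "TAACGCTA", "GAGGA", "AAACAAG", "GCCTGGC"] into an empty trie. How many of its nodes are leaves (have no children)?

Leaves are exactly the stored words that no other stored word extends.
Those words: "AAACAAG", "AATGTTCCA", "AGTTGCAGGG", "ATACGGAT", "CATACAGTCAG", "CCCAAC", "CGTTTCT", "CTCGCTCAG", "GAATATAT", "GAGGA", "GCCTGGC", "GGTAACTTAC", "GGTGCT", "GTGG", "TAACGCTA", "TAACTATGC", "TGAGTAGA", "TGTCGAACA", "TTTCTT"
Leaf count: 19

19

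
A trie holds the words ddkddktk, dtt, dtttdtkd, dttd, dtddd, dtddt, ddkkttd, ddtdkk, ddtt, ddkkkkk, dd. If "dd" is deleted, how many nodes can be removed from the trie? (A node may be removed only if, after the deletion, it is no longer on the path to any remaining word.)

0

A node on "dd"'s path can go only if nothing else ends at it or branches off below it.
Every node on "dd" is still needed (e.g. by "ddkddktk"), so nothing is freed.
Nodes removed: 0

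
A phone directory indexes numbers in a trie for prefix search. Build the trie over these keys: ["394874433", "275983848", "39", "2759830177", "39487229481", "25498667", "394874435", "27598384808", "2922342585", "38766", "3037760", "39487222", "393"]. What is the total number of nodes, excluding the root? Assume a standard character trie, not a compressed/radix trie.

59

For each word, the new-node count is its length minus the longest prefix already in the trie:
  "394874433" → 9 new (3, 9, 4, 8, 7, 4, 4, 3, 3)
  "275983848" → 9 new (2, 7, 5, 9, 8, 3, 8, 4, 8)
  "39" → prefix "39" already present; 0 new (none)
  "2759830177" → prefix "275983" already present; 4 new (0, 1, 7, 7)
  "39487229481" → prefix "39487" already present; 6 new (2, 2, 9, 4, 8, 1)
  "25498667" → prefix "2" already present; 7 new (5, 4, 9, 8, 6, 6, 7)
  "394874435" → prefix "39487443" already present; 1 new (5)
  "27598384808" → prefix "275983848" already present; 2 new (0, 8)
  "2922342585" → prefix "2" already present; 9 new (9, 2, 2, 3, 4, 2, 5, 8, 5)
  "38766" → prefix "3" already present; 4 new (8, 7, 6, 6)
  "3037760" → prefix "3" already present; 6 new (0, 3, 7, 7, 6, 0)
  "39487222" → prefix "3948722" already present; 1 new (2)
  "393" → prefix "39" already present; 1 new (3)
Total nodes = 9 + 9 + 0 + 4 + 6 + 7 + 1 + 2 + 9 + 4 + 6 + 1 + 1 = 59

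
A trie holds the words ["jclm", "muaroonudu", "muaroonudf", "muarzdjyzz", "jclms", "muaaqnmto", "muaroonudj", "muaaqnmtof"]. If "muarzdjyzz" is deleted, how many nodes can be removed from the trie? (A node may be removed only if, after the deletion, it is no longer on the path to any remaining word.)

Walk "muarzdjyzz" from the leaf back toward the root, removing each node that no remaining word uses.
The suffix "zdjyzz" (6 nodes) is used only by "muarzdjyzz"; the node for "muar" still has the child "o", so pruning stops there.
Nodes removed: 6

6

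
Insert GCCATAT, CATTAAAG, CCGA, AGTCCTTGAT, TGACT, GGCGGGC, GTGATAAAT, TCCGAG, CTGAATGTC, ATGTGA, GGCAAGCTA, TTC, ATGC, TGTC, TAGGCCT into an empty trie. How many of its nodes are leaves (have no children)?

Leaves are exactly the stored words that no other stored word extends.
Those words: "AGTCCTTGAT", "ATGC", "ATGTGA", "CATTAAAG", "CCGA", "CTGAATGTC", "GCCATAT", "GGCAAGCTA", "GGCGGGC", "GTGATAAAT", "TAGGCCT", "TCCGAG", "TGACT", "TGTC", "TTC"
Leaf count: 15

15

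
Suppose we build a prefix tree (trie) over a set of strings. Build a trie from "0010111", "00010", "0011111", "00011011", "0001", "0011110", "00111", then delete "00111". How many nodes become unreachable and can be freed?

Walk "00111" from the leaf back toward the root, removing each node that no remaining word uses.
Every node on "00111" is still needed (e.g. by "0011111"), so nothing is freed.
Nodes removed: 0

0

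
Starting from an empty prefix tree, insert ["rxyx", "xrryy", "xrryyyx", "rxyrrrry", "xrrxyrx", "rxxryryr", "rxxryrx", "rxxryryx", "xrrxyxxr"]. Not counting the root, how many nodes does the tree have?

Trie structure (* marks end of a word):
(root)
├─ r
│  └─ x
│     ├─ x
│     │  └─ r
│     │     └─ y
│     │        └─ r
│     │           ├─ x *
│     │           └─ y
│     │              ├─ r *
│     │              └─ x *
│     └─ y
│        ├─ r
│        │  └─ r
│        │     └─ r
│        │        └─ r
│        │           └─ y *
│        └─ x *
└─ x
   └─ r
      └─ r
         ├─ x
         │  └─ y
         │     ├─ r
         │     │  └─ x *
         │     └─ x
         │        └─ x
         │           └─ r *
         └─ y
            └─ y *
               └─ y
                  └─ x *
Counting every labelled node above: 31.

31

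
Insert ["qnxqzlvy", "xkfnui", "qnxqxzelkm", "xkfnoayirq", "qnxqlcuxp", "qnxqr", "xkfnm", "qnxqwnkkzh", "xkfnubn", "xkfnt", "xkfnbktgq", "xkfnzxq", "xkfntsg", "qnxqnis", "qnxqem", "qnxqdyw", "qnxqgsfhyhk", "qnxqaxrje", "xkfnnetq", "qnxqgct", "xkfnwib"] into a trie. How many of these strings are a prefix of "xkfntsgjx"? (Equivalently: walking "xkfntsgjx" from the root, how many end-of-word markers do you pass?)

2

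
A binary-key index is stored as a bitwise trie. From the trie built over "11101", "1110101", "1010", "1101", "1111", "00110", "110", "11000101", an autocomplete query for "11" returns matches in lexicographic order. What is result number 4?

11101

Words with prefix "11", in lexicographic order: "110", "11000101", "1101", "11101", "1110101", "1111"
The 4th is 11101.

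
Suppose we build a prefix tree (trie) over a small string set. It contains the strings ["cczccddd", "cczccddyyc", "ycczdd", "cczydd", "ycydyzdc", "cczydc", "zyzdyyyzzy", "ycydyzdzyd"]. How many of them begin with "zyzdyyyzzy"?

1

Traverse to the node for "zyzdyyyzzy", then collect every word in that subtree.
Words under "zyzdyyyzzy": zyzdyyyzzy
Count: 1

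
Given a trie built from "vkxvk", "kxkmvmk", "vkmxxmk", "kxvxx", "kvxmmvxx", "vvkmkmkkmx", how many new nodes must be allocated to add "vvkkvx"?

3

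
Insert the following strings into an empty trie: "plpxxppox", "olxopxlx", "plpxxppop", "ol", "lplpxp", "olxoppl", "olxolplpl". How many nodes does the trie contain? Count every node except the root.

Insert word by word; a character creates a node only if that edge doesn't already exist:
  "plpxxppox" → 9 new (p, l, p, x, x, p, p, o, x)
  "olxopxlx" → 8 new (o, l, x, o, p, x, l, x)
  "plpxxppop" → prefix "plpxxppo" already present; 1 new (p)
  "ol" → prefix "ol" already present; 0 new (none)
  "lplpxp" → 6 new (l, p, l, p, x, p)
  "olxoppl" → prefix "olxop" already present; 2 new (p, l)
  "olxolplpl" → prefix "olxo" already present; 5 new (l, p, l, p, l)
Total nodes = 9 + 8 + 1 + 0 + 6 + 2 + 5 = 31

31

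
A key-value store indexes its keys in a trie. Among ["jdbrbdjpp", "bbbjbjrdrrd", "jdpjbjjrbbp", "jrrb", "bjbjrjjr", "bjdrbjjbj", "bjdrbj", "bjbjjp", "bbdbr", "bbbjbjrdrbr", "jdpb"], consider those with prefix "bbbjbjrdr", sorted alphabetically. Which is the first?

Words with prefix "bbbjbjrdr", in lexicographic order: "bbbjbjrdrbr", "bbbjbjrdrrd"
The 1st is bbbjbjrdrbr.

bbbjbjrdrbr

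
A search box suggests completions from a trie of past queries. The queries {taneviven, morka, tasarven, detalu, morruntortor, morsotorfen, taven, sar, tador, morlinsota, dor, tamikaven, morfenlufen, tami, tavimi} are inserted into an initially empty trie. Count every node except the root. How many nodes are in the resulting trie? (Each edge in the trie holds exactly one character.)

79

Count nodes per top-level branch (shared prefixes stored once):
  'd'-branch (detalu, dor): 8 nodes
  'm'-branch (morfenlufen, morka, morlinsota, morruntortor, morsotorfen): 37 nodes
  's'-branch (sar): 3 nodes
  't'-branch (tador, tami, tamikaven, taneviven, tasarven, taven, tavimi): 31 nodes
Sum: 79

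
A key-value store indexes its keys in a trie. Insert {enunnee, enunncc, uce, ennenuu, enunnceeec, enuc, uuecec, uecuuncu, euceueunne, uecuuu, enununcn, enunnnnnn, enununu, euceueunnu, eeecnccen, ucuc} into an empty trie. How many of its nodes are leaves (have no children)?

16

A leaf is a node with no children — equivalently, the end of a word that is not a proper prefix of any other stored word.
Those words: "eeecnccen", "ennenuu", "enuc", "enunncc", "enunnceeec", "enunnee", "enunnnnnn", "enununcn", "enununu", "euceueunne", "euceueunnu", "uce", "ucuc", "uecuuncu", "uecuuu", "uuecec"
Leaf count: 16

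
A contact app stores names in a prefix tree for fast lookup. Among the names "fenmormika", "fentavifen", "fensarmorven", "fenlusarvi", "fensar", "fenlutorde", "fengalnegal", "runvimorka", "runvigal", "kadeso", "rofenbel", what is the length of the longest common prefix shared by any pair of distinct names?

Equivalently: take the maximum, over all pairs, of their longest common prefix length.
e.g. "fensar" and "fensarmorven" share the prefix "fensar" of length 6; no pair shares a longer one.
Longest shared-prefix length: 6

6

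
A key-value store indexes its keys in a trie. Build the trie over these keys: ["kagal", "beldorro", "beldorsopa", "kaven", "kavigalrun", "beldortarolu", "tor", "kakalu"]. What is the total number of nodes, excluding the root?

40

Insert word by word; a character creates a node only if that edge doesn't already exist:
  "kagal" → 5 new (k, a, g, a, l)
  "beldorro" → 8 new (b, e, l, d, o, r, r, o)
  "beldorsopa" → prefix "beldor" already present; 4 new (s, o, p, a)
  "kaven" → prefix "ka" already present; 3 new (v, e, n)
  "kavigalrun" → prefix "kav" already present; 7 new (i, g, a, l, r, u, n)
  "beldortarolu" → prefix "beldor" already present; 6 new (t, a, r, o, l, u)
  "tor" → 3 new (t, o, r)
  "kakalu" → prefix "ka" already present; 4 new (k, a, l, u)
Total nodes = 5 + 8 + 4 + 3 + 7 + 6 + 3 + 4 = 40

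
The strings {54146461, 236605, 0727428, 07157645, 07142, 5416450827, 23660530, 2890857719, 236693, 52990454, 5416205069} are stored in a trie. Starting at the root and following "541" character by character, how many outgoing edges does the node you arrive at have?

2

Follow the path "541" to its node, then look at its outgoing edges.
Distinct next characters after "541": 4, 6.
That node has 2 child edges.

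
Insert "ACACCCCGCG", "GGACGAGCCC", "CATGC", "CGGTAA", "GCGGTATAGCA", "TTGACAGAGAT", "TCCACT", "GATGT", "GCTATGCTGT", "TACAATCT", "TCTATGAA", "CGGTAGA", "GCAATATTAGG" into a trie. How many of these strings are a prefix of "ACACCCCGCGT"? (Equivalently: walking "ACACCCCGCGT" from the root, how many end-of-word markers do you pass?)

Check each prefix of "ACACCCCGCGT" against the stored set — each match is an end-marker on the path.
Prefixes of the query that are stored words: "ACACCCCGCG"
Count: 1

1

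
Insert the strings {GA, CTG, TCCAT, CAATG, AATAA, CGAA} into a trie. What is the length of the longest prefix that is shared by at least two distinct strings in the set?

1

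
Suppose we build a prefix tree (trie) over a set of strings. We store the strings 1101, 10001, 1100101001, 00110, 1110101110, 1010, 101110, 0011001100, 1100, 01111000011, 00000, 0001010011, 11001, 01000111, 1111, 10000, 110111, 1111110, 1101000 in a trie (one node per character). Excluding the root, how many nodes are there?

74

Insert word by word; a character creates a node only if that edge doesn't already exist:
  "1101" → 4 new (1, 1, 0, 1)
  "10001" → prefix "1" already present; 4 new (0, 0, 0, 1)
  "1100101001" → prefix "110" already present; 7 new (0, 1, 0, 1, 0, 0, 1)
  "00110" → 5 new (0, 0, 1, 1, 0)
  "1110101110" → prefix "11" already present; 8 new (1, 0, 1, 0, 1, 1, 1, 0)
  "1010" → prefix "10" already present; 2 new (1, 0)
  "101110" → prefix "101" already present; 3 new (1, 1, 0)
  "0011001100" → prefix "00110" already present; 5 new (0, 1, 1, 0, 0)
  "1100" → prefix "1100" already present; 0 new (none)
  "01111000011" → prefix "0" already present; 10 new (1, 1, 1, 1, 0, 0, 0, 0, 1, 1)
  "00000" → prefix "00" already present; 3 new (0, 0, 0)
  "0001010011" → prefix "000" already present; 7 new (1, 0, 1, 0, 0, 1, 1)
  "11001" → prefix "11001" already present; 0 new (none)
  "01000111" → prefix "01" already present; 6 new (0, 0, 0, 1, 1, 1)
  "1111" → prefix "111" already present; 1 new (1)
  "10000" → prefix "1000" already present; 1 new (0)
  "110111" → prefix "1101" already present; 2 new (1, 1)
  "1111110" → prefix "1111" already present; 3 new (1, 1, 0)
  "1101000" → prefix "1101" already present; 3 new (0, 0, 0)
Total nodes = 4 + 4 + 7 + 5 + 8 + 2 + 3 + 5 + 0 + 10 + 3 + 7 + 0 + 6 + 1 + 1 + 2 + 3 + 3 = 74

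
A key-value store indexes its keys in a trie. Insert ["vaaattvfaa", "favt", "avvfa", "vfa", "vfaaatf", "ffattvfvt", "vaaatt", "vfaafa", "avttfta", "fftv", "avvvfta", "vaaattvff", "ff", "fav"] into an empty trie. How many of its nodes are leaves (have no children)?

10

Leaves are exactly the stored words that no other stored word extends.
Those words: "avttfta", "avvfa", "avvvfta", "favt", "ffattvfvt", "fftv", "vaaattvfaa", "vaaattvff", "vfaaatf", "vfaafa"
Leaf count: 10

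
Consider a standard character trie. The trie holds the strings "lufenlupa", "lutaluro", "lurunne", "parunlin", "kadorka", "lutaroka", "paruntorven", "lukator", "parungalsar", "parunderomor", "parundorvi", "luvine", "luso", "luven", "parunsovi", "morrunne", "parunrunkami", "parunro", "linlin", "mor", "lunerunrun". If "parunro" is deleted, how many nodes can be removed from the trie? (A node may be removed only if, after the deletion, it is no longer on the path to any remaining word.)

Walk "parunro" from the leaf back toward the root, removing each node that no remaining word uses.
The suffix "o" (1 node) is used only by "parunro"; the node for "parunr" still has the child "u", so pruning stops there.
Nodes removed: 1

1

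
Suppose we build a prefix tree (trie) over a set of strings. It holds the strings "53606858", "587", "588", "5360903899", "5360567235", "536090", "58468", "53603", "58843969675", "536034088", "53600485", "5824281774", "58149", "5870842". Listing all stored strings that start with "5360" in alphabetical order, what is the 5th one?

Words with prefix "5360", in lexicographic order: "53600485", "53603", "536034088", "5360567235", "53606858", "536090", "5360903899"
Position 5: 53606858

53606858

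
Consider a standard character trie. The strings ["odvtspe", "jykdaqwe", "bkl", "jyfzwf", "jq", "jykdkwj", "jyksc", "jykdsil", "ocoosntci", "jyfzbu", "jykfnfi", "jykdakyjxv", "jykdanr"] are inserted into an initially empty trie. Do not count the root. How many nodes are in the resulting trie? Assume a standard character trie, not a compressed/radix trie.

52

Insert word by word; a character creates a node only if that edge doesn't already exist:
  "odvtspe" → 7 new (o, d, v, t, s, p, e)
  "jykdaqwe" → 8 new (j, y, k, d, a, q, w, e)
  "bkl" → 3 new (b, k, l)
  "jyfzwf" → prefix "jy" already present; 4 new (f, z, w, f)
  "jq" → prefix "j" already present; 1 new (q)
  "jykdkwj" → prefix "jykd" already present; 3 new (k, w, j)
  "jyksc" → prefix "jyk" already present; 2 new (s, c)
  "jykdsil" → prefix "jykd" already present; 3 new (s, i, l)
  "ocoosntci" → prefix "o" already present; 8 new (c, o, o, s, n, t, c, i)
  "jyfzbu" → prefix "jyfz" already present; 2 new (b, u)
  "jykfnfi" → prefix "jyk" already present; 4 new (f, n, f, i)
  "jykdakyjxv" → prefix "jykda" already present; 5 new (k, y, j, x, v)
  "jykdanr" → prefix "jykda" already present; 2 new (n, r)
Total nodes = 7 + 8 + 3 + 4 + 1 + 3 + 2 + 3 + 8 + 2 + 4 + 5 + 2 = 52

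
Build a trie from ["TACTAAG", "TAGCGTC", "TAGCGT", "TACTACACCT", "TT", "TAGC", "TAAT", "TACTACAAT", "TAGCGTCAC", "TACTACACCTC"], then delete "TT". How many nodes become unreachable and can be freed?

1

A node on "TT"'s path can go only if nothing else ends at it or branches off below it.
The suffix "T" (1 node) is used only by "TT"; the node for "T" still has the child "A", so pruning stops there.
Nodes removed: 1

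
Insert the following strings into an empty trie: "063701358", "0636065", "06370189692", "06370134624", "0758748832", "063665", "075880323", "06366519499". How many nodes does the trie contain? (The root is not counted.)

Trace insertions, counting only characters that open a new branch:
  "063701358" → 9 new (0, 6, 3, 7, 0, 1, 3, 5, 8)
  "0636065" → prefix "063" already present; 4 new (6, 0, 6, 5)
  "06370189692" → prefix "063701" already present; 5 new (8, 9, 6, 9, 2)
  "06370134624" → prefix "0637013" already present; 4 new (4, 6, 2, 4)
  "0758748832" → prefix "0" already present; 9 new (7, 5, 8, 7, 4, 8, 8, 3, 2)
  "063665" → prefix "0636" already present; 2 new (6, 5)
  "075880323" → prefix "0758" already present; 5 new (8, 0, 3, 2, 3)
  "06366519499" → prefix "063665" already present; 5 new (1, 9, 4, 9, 9)
Total nodes = 9 + 4 + 5 + 4 + 9 + 2 + 5 + 5 = 43

43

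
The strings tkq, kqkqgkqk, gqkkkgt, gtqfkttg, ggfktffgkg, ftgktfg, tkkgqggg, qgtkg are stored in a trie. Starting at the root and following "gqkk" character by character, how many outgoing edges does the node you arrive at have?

1

Walk "gqkk" from the root, arriving at one node.
Characters that immediately follow "gqkk" among the stored strings: {k}.
That node has 1 child edge.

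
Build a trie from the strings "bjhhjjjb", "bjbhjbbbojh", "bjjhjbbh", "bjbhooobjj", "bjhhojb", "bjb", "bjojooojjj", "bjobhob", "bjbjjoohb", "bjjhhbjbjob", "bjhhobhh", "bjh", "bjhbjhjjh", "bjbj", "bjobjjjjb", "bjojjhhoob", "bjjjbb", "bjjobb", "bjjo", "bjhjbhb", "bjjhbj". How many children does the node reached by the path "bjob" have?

2

Walk "bjob" from the root, arriving at one node.
Characters that immediately follow "bjob" among the stored strings: {h, j}.
That node has 2 child edges.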